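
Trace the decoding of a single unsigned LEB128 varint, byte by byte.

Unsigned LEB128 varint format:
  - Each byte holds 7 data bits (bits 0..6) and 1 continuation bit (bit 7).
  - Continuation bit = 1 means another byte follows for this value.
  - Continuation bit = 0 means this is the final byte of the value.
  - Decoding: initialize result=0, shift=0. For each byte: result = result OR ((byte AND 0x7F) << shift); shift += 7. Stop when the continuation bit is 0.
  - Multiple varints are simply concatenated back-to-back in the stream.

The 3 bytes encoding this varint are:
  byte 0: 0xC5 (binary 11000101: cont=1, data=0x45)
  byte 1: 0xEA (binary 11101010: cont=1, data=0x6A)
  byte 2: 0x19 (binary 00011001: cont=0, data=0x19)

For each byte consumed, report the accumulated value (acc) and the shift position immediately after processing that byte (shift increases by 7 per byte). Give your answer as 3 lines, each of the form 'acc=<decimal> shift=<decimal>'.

Answer: acc=69 shift=7
acc=13637 shift=14
acc=423237 shift=21

Derivation:
byte 0=0xC5: payload=0x45=69, contrib = 69<<0 = 69; acc -> 69, shift -> 7
byte 1=0xEA: payload=0x6A=106, contrib = 106<<7 = 13568; acc -> 13637, shift -> 14
byte 2=0x19: payload=0x19=25, contrib = 25<<14 = 409600; acc -> 423237, shift -> 21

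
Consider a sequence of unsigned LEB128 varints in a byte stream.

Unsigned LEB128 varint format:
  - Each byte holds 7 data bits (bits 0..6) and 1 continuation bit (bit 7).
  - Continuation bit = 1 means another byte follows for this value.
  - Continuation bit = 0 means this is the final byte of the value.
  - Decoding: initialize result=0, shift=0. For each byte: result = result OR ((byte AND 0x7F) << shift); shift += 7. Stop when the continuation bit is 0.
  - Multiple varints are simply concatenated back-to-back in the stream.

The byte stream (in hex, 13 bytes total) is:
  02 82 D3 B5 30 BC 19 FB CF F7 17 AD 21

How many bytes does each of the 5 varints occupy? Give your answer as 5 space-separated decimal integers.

  byte[0]=0x02 cont=0 payload=0x02=2: acc |= 2<<0 -> acc=2 shift=7 [end]
Varint 1: bytes[0:1] = 02 -> value 2 (1 byte(s))
  byte[1]=0x82 cont=1 payload=0x02=2: acc |= 2<<0 -> acc=2 shift=7
  byte[2]=0xD3 cont=1 payload=0x53=83: acc |= 83<<7 -> acc=10626 shift=14
  byte[3]=0xB5 cont=1 payload=0x35=53: acc |= 53<<14 -> acc=878978 shift=21
  byte[4]=0x30 cont=0 payload=0x30=48: acc |= 48<<21 -> acc=101542274 shift=28 [end]
Varint 2: bytes[1:5] = 82 D3 B5 30 -> value 101542274 (4 byte(s))
  byte[5]=0xBC cont=1 payload=0x3C=60: acc |= 60<<0 -> acc=60 shift=7
  byte[6]=0x19 cont=0 payload=0x19=25: acc |= 25<<7 -> acc=3260 shift=14 [end]
Varint 3: bytes[5:7] = BC 19 -> value 3260 (2 byte(s))
  byte[7]=0xFB cont=1 payload=0x7B=123: acc |= 123<<0 -> acc=123 shift=7
  byte[8]=0xCF cont=1 payload=0x4F=79: acc |= 79<<7 -> acc=10235 shift=14
  byte[9]=0xF7 cont=1 payload=0x77=119: acc |= 119<<14 -> acc=1959931 shift=21
  byte[10]=0x17 cont=0 payload=0x17=23: acc |= 23<<21 -> acc=50194427 shift=28 [end]
Varint 4: bytes[7:11] = FB CF F7 17 -> value 50194427 (4 byte(s))
  byte[11]=0xAD cont=1 payload=0x2D=45: acc |= 45<<0 -> acc=45 shift=7
  byte[12]=0x21 cont=0 payload=0x21=33: acc |= 33<<7 -> acc=4269 shift=14 [end]
Varint 5: bytes[11:13] = AD 21 -> value 4269 (2 byte(s))

Answer: 1 4 2 4 2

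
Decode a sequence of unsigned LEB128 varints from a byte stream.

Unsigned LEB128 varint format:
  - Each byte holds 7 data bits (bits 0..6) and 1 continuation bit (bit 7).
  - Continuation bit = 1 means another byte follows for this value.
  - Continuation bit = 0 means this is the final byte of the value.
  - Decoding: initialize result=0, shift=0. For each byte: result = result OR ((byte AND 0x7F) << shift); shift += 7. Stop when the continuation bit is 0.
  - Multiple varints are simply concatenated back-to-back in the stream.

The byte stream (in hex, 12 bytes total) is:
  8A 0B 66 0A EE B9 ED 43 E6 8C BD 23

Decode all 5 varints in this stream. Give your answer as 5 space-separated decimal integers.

Answer: 1418 102 10 142302446 74401382

Derivation:
  byte[0]=0x8A cont=1 payload=0x0A=10: acc |= 10<<0 -> acc=10 shift=7
  byte[1]=0x0B cont=0 payload=0x0B=11: acc |= 11<<7 -> acc=1418 shift=14 [end]
Varint 1: bytes[0:2] = 8A 0B -> value 1418 (2 byte(s))
  byte[2]=0x66 cont=0 payload=0x66=102: acc |= 102<<0 -> acc=102 shift=7 [end]
Varint 2: bytes[2:3] = 66 -> value 102 (1 byte(s))
  byte[3]=0x0A cont=0 payload=0x0A=10: acc |= 10<<0 -> acc=10 shift=7 [end]
Varint 3: bytes[3:4] = 0A -> value 10 (1 byte(s))
  byte[4]=0xEE cont=1 payload=0x6E=110: acc |= 110<<0 -> acc=110 shift=7
  byte[5]=0xB9 cont=1 payload=0x39=57: acc |= 57<<7 -> acc=7406 shift=14
  byte[6]=0xED cont=1 payload=0x6D=109: acc |= 109<<14 -> acc=1793262 shift=21
  byte[7]=0x43 cont=0 payload=0x43=67: acc |= 67<<21 -> acc=142302446 shift=28 [end]
Varint 4: bytes[4:8] = EE B9 ED 43 -> value 142302446 (4 byte(s))
  byte[8]=0xE6 cont=1 payload=0x66=102: acc |= 102<<0 -> acc=102 shift=7
  byte[9]=0x8C cont=1 payload=0x0C=12: acc |= 12<<7 -> acc=1638 shift=14
  byte[10]=0xBD cont=1 payload=0x3D=61: acc |= 61<<14 -> acc=1001062 shift=21
  byte[11]=0x23 cont=0 payload=0x23=35: acc |= 35<<21 -> acc=74401382 shift=28 [end]
Varint 5: bytes[8:12] = E6 8C BD 23 -> value 74401382 (4 byte(s))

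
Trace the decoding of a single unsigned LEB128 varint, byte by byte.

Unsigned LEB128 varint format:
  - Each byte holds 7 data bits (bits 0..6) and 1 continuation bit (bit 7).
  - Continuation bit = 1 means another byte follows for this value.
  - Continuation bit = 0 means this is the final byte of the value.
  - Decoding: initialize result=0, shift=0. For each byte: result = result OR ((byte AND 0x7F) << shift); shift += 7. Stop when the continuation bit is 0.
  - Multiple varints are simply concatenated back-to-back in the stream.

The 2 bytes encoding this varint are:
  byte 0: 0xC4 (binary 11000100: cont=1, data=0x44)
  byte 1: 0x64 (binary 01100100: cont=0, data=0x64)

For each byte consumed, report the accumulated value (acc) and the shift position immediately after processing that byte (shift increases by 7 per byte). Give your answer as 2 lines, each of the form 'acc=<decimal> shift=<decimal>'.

byte 0=0xC4: payload=0x44=68, contrib = 68<<0 = 68; acc -> 68, shift -> 7
byte 1=0x64: payload=0x64=100, contrib = 100<<7 = 12800; acc -> 12868, shift -> 14

Answer: acc=68 shift=7
acc=12868 shift=14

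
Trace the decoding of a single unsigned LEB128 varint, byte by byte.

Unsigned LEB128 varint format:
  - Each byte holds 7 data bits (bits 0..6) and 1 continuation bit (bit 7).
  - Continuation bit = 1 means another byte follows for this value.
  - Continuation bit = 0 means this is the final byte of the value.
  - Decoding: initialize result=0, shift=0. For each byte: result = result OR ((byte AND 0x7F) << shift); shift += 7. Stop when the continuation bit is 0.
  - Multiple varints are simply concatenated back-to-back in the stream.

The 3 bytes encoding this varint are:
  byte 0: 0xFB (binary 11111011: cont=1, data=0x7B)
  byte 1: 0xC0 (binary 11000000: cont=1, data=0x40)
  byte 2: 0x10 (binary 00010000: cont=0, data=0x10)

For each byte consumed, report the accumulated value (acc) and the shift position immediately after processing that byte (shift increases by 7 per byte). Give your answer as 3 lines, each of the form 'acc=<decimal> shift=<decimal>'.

byte 0=0xFB: payload=0x7B=123, contrib = 123<<0 = 123; acc -> 123, shift -> 7
byte 1=0xC0: payload=0x40=64, contrib = 64<<7 = 8192; acc -> 8315, shift -> 14
byte 2=0x10: payload=0x10=16, contrib = 16<<14 = 262144; acc -> 270459, shift -> 21

Answer: acc=123 shift=7
acc=8315 shift=14
acc=270459 shift=21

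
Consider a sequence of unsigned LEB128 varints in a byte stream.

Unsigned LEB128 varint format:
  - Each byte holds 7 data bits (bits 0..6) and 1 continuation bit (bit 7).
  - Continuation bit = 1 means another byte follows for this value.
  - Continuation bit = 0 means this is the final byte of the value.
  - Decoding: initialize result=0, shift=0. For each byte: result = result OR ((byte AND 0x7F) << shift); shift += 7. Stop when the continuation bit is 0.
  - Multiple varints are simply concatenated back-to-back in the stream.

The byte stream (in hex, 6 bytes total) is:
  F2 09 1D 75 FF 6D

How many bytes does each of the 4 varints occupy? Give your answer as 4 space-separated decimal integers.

  byte[0]=0xF2 cont=1 payload=0x72=114: acc |= 114<<0 -> acc=114 shift=7
  byte[1]=0x09 cont=0 payload=0x09=9: acc |= 9<<7 -> acc=1266 shift=14 [end]
Varint 1: bytes[0:2] = F2 09 -> value 1266 (2 byte(s))
  byte[2]=0x1D cont=0 payload=0x1D=29: acc |= 29<<0 -> acc=29 shift=7 [end]
Varint 2: bytes[2:3] = 1D -> value 29 (1 byte(s))
  byte[3]=0x75 cont=0 payload=0x75=117: acc |= 117<<0 -> acc=117 shift=7 [end]
Varint 3: bytes[3:4] = 75 -> value 117 (1 byte(s))
  byte[4]=0xFF cont=1 payload=0x7F=127: acc |= 127<<0 -> acc=127 shift=7
  byte[5]=0x6D cont=0 payload=0x6D=109: acc |= 109<<7 -> acc=14079 shift=14 [end]
Varint 4: bytes[4:6] = FF 6D -> value 14079 (2 byte(s))

Answer: 2 1 1 2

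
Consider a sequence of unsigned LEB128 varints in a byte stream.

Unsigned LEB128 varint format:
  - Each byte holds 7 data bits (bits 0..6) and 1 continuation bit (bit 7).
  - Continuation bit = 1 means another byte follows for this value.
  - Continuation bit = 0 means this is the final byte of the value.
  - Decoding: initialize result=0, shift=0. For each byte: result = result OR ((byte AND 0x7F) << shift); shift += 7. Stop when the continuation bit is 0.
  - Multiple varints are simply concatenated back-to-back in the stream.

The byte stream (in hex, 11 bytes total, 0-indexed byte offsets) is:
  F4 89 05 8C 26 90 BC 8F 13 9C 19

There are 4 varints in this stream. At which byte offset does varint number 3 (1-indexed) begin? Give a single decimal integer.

Answer: 5

Derivation:
  byte[0]=0xF4 cont=1 payload=0x74=116: acc |= 116<<0 -> acc=116 shift=7
  byte[1]=0x89 cont=1 payload=0x09=9: acc |= 9<<7 -> acc=1268 shift=14
  byte[2]=0x05 cont=0 payload=0x05=5: acc |= 5<<14 -> acc=83188 shift=21 [end]
Varint 1: bytes[0:3] = F4 89 05 -> value 83188 (3 byte(s))
  byte[3]=0x8C cont=1 payload=0x0C=12: acc |= 12<<0 -> acc=12 shift=7
  byte[4]=0x26 cont=0 payload=0x26=38: acc |= 38<<7 -> acc=4876 shift=14 [end]
Varint 2: bytes[3:5] = 8C 26 -> value 4876 (2 byte(s))
  byte[5]=0x90 cont=1 payload=0x10=16: acc |= 16<<0 -> acc=16 shift=7
  byte[6]=0xBC cont=1 payload=0x3C=60: acc |= 60<<7 -> acc=7696 shift=14
  byte[7]=0x8F cont=1 payload=0x0F=15: acc |= 15<<14 -> acc=253456 shift=21
  byte[8]=0x13 cont=0 payload=0x13=19: acc |= 19<<21 -> acc=40099344 shift=28 [end]
Varint 3: bytes[5:9] = 90 BC 8F 13 -> value 40099344 (4 byte(s))
  byte[9]=0x9C cont=1 payload=0x1C=28: acc |= 28<<0 -> acc=28 shift=7
  byte[10]=0x19 cont=0 payload=0x19=25: acc |= 25<<7 -> acc=3228 shift=14 [end]
Varint 4: bytes[9:11] = 9C 19 -> value 3228 (2 byte(s))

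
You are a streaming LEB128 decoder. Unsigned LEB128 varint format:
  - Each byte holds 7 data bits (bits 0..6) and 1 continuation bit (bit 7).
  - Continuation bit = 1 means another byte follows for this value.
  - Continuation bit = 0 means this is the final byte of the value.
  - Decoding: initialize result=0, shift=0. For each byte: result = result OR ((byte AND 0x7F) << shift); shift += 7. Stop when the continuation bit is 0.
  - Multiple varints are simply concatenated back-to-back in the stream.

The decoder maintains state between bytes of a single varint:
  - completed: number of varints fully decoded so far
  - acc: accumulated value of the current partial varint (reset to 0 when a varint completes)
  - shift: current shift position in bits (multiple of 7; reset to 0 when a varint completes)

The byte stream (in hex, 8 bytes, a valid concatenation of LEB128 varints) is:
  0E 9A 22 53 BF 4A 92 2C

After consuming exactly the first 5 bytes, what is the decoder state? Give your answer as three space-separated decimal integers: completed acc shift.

Answer: 3 63 7

Derivation:
byte[0]=0x0E cont=0 payload=0x0E: varint #1 complete (value=14); reset -> completed=1 acc=0 shift=0
byte[1]=0x9A cont=1 payload=0x1A: acc |= 26<<0 -> completed=1 acc=26 shift=7
byte[2]=0x22 cont=0 payload=0x22: varint #2 complete (value=4378); reset -> completed=2 acc=0 shift=0
byte[3]=0x53 cont=0 payload=0x53: varint #3 complete (value=83); reset -> completed=3 acc=0 shift=0
byte[4]=0xBF cont=1 payload=0x3F: acc |= 63<<0 -> completed=3 acc=63 shift=7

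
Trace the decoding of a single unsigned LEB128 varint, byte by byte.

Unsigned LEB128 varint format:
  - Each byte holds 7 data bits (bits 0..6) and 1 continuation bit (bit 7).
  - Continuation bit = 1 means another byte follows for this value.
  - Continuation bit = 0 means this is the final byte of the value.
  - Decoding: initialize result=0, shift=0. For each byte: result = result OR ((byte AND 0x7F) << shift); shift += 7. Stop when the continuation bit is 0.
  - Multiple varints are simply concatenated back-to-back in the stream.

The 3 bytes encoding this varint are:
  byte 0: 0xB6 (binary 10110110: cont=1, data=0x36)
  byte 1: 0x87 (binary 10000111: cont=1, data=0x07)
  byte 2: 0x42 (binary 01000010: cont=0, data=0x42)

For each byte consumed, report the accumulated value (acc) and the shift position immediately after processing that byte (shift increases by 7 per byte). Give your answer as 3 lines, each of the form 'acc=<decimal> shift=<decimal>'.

byte 0=0xB6: payload=0x36=54, contrib = 54<<0 = 54; acc -> 54, shift -> 7
byte 1=0x87: payload=0x07=7, contrib = 7<<7 = 896; acc -> 950, shift -> 14
byte 2=0x42: payload=0x42=66, contrib = 66<<14 = 1081344; acc -> 1082294, shift -> 21

Answer: acc=54 shift=7
acc=950 shift=14
acc=1082294 shift=21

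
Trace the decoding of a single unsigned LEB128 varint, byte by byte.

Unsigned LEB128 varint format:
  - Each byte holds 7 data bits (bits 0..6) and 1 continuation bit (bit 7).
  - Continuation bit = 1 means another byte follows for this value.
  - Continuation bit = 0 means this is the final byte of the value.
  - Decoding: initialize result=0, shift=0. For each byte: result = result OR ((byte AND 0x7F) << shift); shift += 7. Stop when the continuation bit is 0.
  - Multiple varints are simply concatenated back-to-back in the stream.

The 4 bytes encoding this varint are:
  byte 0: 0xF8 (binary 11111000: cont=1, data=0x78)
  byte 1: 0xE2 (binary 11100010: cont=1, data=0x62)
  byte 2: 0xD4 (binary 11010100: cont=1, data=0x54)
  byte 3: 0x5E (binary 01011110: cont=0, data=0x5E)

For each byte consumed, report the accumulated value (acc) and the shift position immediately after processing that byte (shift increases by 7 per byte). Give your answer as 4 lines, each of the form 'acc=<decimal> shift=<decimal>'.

byte 0=0xF8: payload=0x78=120, contrib = 120<<0 = 120; acc -> 120, shift -> 7
byte 1=0xE2: payload=0x62=98, contrib = 98<<7 = 12544; acc -> 12664, shift -> 14
byte 2=0xD4: payload=0x54=84, contrib = 84<<14 = 1376256; acc -> 1388920, shift -> 21
byte 3=0x5E: payload=0x5E=94, contrib = 94<<21 = 197132288; acc -> 198521208, shift -> 28

Answer: acc=120 shift=7
acc=12664 shift=14
acc=1388920 shift=21
acc=198521208 shift=28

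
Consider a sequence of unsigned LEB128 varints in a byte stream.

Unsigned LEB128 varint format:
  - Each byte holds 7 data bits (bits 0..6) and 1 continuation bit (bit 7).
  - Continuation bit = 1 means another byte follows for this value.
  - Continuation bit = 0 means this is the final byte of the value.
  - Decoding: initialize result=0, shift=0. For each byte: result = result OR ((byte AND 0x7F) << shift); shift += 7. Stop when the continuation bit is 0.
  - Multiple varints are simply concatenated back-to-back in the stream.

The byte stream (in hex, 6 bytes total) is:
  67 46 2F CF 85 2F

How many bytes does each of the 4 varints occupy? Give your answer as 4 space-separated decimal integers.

  byte[0]=0x67 cont=0 payload=0x67=103: acc |= 103<<0 -> acc=103 shift=7 [end]
Varint 1: bytes[0:1] = 67 -> value 103 (1 byte(s))
  byte[1]=0x46 cont=0 payload=0x46=70: acc |= 70<<0 -> acc=70 shift=7 [end]
Varint 2: bytes[1:2] = 46 -> value 70 (1 byte(s))
  byte[2]=0x2F cont=0 payload=0x2F=47: acc |= 47<<0 -> acc=47 shift=7 [end]
Varint 3: bytes[2:3] = 2F -> value 47 (1 byte(s))
  byte[3]=0xCF cont=1 payload=0x4F=79: acc |= 79<<0 -> acc=79 shift=7
  byte[4]=0x85 cont=1 payload=0x05=5: acc |= 5<<7 -> acc=719 shift=14
  byte[5]=0x2F cont=0 payload=0x2F=47: acc |= 47<<14 -> acc=770767 shift=21 [end]
Varint 4: bytes[3:6] = CF 85 2F -> value 770767 (3 byte(s))

Answer: 1 1 1 3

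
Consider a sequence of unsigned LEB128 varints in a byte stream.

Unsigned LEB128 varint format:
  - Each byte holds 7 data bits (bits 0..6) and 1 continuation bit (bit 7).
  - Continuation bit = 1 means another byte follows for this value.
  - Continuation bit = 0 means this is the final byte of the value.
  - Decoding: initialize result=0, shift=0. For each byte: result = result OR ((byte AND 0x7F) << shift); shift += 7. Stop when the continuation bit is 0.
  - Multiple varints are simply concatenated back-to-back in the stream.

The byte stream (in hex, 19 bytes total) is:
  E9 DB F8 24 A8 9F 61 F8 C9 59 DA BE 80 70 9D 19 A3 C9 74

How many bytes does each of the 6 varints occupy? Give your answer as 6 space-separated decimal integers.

Answer: 4 3 3 4 2 3

Derivation:
  byte[0]=0xE9 cont=1 payload=0x69=105: acc |= 105<<0 -> acc=105 shift=7
  byte[1]=0xDB cont=1 payload=0x5B=91: acc |= 91<<7 -> acc=11753 shift=14
  byte[2]=0xF8 cont=1 payload=0x78=120: acc |= 120<<14 -> acc=1977833 shift=21
  byte[3]=0x24 cont=0 payload=0x24=36: acc |= 36<<21 -> acc=77475305 shift=28 [end]
Varint 1: bytes[0:4] = E9 DB F8 24 -> value 77475305 (4 byte(s))
  byte[4]=0xA8 cont=1 payload=0x28=40: acc |= 40<<0 -> acc=40 shift=7
  byte[5]=0x9F cont=1 payload=0x1F=31: acc |= 31<<7 -> acc=4008 shift=14
  byte[6]=0x61 cont=0 payload=0x61=97: acc |= 97<<14 -> acc=1593256 shift=21 [end]
Varint 2: bytes[4:7] = A8 9F 61 -> value 1593256 (3 byte(s))
  byte[7]=0xF8 cont=1 payload=0x78=120: acc |= 120<<0 -> acc=120 shift=7
  byte[8]=0xC9 cont=1 payload=0x49=73: acc |= 73<<7 -> acc=9464 shift=14
  byte[9]=0x59 cont=0 payload=0x59=89: acc |= 89<<14 -> acc=1467640 shift=21 [end]
Varint 3: bytes[7:10] = F8 C9 59 -> value 1467640 (3 byte(s))
  byte[10]=0xDA cont=1 payload=0x5A=90: acc |= 90<<0 -> acc=90 shift=7
  byte[11]=0xBE cont=1 payload=0x3E=62: acc |= 62<<7 -> acc=8026 shift=14
  byte[12]=0x80 cont=1 payload=0x00=0: acc |= 0<<14 -> acc=8026 shift=21
  byte[13]=0x70 cont=0 payload=0x70=112: acc |= 112<<21 -> acc=234889050 shift=28 [end]
Varint 4: bytes[10:14] = DA BE 80 70 -> value 234889050 (4 byte(s))
  byte[14]=0x9D cont=1 payload=0x1D=29: acc |= 29<<0 -> acc=29 shift=7
  byte[15]=0x19 cont=0 payload=0x19=25: acc |= 25<<7 -> acc=3229 shift=14 [end]
Varint 5: bytes[14:16] = 9D 19 -> value 3229 (2 byte(s))
  byte[16]=0xA3 cont=1 payload=0x23=35: acc |= 35<<0 -> acc=35 shift=7
  byte[17]=0xC9 cont=1 payload=0x49=73: acc |= 73<<7 -> acc=9379 shift=14
  byte[18]=0x74 cont=0 payload=0x74=116: acc |= 116<<14 -> acc=1909923 shift=21 [end]
Varint 6: bytes[16:19] = A3 C9 74 -> value 1909923 (3 byte(s))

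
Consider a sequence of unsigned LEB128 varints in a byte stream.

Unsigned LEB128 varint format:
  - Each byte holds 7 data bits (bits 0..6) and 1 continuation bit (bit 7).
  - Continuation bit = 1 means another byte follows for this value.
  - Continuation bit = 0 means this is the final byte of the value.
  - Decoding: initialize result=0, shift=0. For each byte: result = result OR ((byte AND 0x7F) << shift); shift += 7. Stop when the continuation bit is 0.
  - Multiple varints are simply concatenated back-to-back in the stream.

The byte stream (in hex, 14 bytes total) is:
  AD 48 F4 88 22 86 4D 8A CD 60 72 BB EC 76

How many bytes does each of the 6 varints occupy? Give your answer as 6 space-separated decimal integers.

Answer: 2 3 2 3 1 3

Derivation:
  byte[0]=0xAD cont=1 payload=0x2D=45: acc |= 45<<0 -> acc=45 shift=7
  byte[1]=0x48 cont=0 payload=0x48=72: acc |= 72<<7 -> acc=9261 shift=14 [end]
Varint 1: bytes[0:2] = AD 48 -> value 9261 (2 byte(s))
  byte[2]=0xF4 cont=1 payload=0x74=116: acc |= 116<<0 -> acc=116 shift=7
  byte[3]=0x88 cont=1 payload=0x08=8: acc |= 8<<7 -> acc=1140 shift=14
  byte[4]=0x22 cont=0 payload=0x22=34: acc |= 34<<14 -> acc=558196 shift=21 [end]
Varint 2: bytes[2:5] = F4 88 22 -> value 558196 (3 byte(s))
  byte[5]=0x86 cont=1 payload=0x06=6: acc |= 6<<0 -> acc=6 shift=7
  byte[6]=0x4D cont=0 payload=0x4D=77: acc |= 77<<7 -> acc=9862 shift=14 [end]
Varint 3: bytes[5:7] = 86 4D -> value 9862 (2 byte(s))
  byte[7]=0x8A cont=1 payload=0x0A=10: acc |= 10<<0 -> acc=10 shift=7
  byte[8]=0xCD cont=1 payload=0x4D=77: acc |= 77<<7 -> acc=9866 shift=14
  byte[9]=0x60 cont=0 payload=0x60=96: acc |= 96<<14 -> acc=1582730 shift=21 [end]
Varint 4: bytes[7:10] = 8A CD 60 -> value 1582730 (3 byte(s))
  byte[10]=0x72 cont=0 payload=0x72=114: acc |= 114<<0 -> acc=114 shift=7 [end]
Varint 5: bytes[10:11] = 72 -> value 114 (1 byte(s))
  byte[11]=0xBB cont=1 payload=0x3B=59: acc |= 59<<0 -> acc=59 shift=7
  byte[12]=0xEC cont=1 payload=0x6C=108: acc |= 108<<7 -> acc=13883 shift=14
  byte[13]=0x76 cont=0 payload=0x76=118: acc |= 118<<14 -> acc=1947195 shift=21 [end]
Varint 6: bytes[11:14] = BB EC 76 -> value 1947195 (3 byte(s))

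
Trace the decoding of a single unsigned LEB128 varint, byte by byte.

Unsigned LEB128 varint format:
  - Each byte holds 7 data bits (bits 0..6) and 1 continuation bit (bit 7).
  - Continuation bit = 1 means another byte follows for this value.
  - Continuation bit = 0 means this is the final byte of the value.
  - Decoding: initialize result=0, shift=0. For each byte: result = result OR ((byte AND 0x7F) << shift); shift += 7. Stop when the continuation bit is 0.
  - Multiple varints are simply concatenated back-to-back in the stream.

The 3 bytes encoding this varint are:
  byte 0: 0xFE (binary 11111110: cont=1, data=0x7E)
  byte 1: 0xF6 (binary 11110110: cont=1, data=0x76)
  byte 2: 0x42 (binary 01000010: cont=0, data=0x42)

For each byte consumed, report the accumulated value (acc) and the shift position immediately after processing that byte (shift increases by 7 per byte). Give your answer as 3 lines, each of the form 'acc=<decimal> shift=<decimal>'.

Answer: acc=126 shift=7
acc=15230 shift=14
acc=1096574 shift=21

Derivation:
byte 0=0xFE: payload=0x7E=126, contrib = 126<<0 = 126; acc -> 126, shift -> 7
byte 1=0xF6: payload=0x76=118, contrib = 118<<7 = 15104; acc -> 15230, shift -> 14
byte 2=0x42: payload=0x42=66, contrib = 66<<14 = 1081344; acc -> 1096574, shift -> 21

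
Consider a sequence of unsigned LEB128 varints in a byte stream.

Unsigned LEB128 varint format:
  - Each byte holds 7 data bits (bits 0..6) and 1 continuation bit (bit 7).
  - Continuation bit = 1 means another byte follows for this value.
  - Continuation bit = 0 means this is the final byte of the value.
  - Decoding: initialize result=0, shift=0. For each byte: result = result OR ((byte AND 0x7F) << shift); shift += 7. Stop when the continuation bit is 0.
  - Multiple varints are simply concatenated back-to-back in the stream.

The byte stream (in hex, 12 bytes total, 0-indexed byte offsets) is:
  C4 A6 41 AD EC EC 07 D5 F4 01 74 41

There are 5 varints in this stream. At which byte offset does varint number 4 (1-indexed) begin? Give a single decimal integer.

  byte[0]=0xC4 cont=1 payload=0x44=68: acc |= 68<<0 -> acc=68 shift=7
  byte[1]=0xA6 cont=1 payload=0x26=38: acc |= 38<<7 -> acc=4932 shift=14
  byte[2]=0x41 cont=0 payload=0x41=65: acc |= 65<<14 -> acc=1069892 shift=21 [end]
Varint 1: bytes[0:3] = C4 A6 41 -> value 1069892 (3 byte(s))
  byte[3]=0xAD cont=1 payload=0x2D=45: acc |= 45<<0 -> acc=45 shift=7
  byte[4]=0xEC cont=1 payload=0x6C=108: acc |= 108<<7 -> acc=13869 shift=14
  byte[5]=0xEC cont=1 payload=0x6C=108: acc |= 108<<14 -> acc=1783341 shift=21
  byte[6]=0x07 cont=0 payload=0x07=7: acc |= 7<<21 -> acc=16463405 shift=28 [end]
Varint 2: bytes[3:7] = AD EC EC 07 -> value 16463405 (4 byte(s))
  byte[7]=0xD5 cont=1 payload=0x55=85: acc |= 85<<0 -> acc=85 shift=7
  byte[8]=0xF4 cont=1 payload=0x74=116: acc |= 116<<7 -> acc=14933 shift=14
  byte[9]=0x01 cont=0 payload=0x01=1: acc |= 1<<14 -> acc=31317 shift=21 [end]
Varint 3: bytes[7:10] = D5 F4 01 -> value 31317 (3 byte(s))
  byte[10]=0x74 cont=0 payload=0x74=116: acc |= 116<<0 -> acc=116 shift=7 [end]
Varint 4: bytes[10:11] = 74 -> value 116 (1 byte(s))
  byte[11]=0x41 cont=0 payload=0x41=65: acc |= 65<<0 -> acc=65 shift=7 [end]
Varint 5: bytes[11:12] = 41 -> value 65 (1 byte(s))

Answer: 10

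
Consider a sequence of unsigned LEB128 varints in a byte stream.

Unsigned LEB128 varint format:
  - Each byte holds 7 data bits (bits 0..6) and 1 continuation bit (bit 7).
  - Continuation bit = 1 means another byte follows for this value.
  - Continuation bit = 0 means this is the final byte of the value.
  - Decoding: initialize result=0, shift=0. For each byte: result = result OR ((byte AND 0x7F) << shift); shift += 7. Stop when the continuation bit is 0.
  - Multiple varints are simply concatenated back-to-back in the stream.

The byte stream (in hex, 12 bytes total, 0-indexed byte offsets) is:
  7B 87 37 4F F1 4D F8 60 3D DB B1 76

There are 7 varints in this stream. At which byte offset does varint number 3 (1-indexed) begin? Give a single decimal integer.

Answer: 3

Derivation:
  byte[0]=0x7B cont=0 payload=0x7B=123: acc |= 123<<0 -> acc=123 shift=7 [end]
Varint 1: bytes[0:1] = 7B -> value 123 (1 byte(s))
  byte[1]=0x87 cont=1 payload=0x07=7: acc |= 7<<0 -> acc=7 shift=7
  byte[2]=0x37 cont=0 payload=0x37=55: acc |= 55<<7 -> acc=7047 shift=14 [end]
Varint 2: bytes[1:3] = 87 37 -> value 7047 (2 byte(s))
  byte[3]=0x4F cont=0 payload=0x4F=79: acc |= 79<<0 -> acc=79 shift=7 [end]
Varint 3: bytes[3:4] = 4F -> value 79 (1 byte(s))
  byte[4]=0xF1 cont=1 payload=0x71=113: acc |= 113<<0 -> acc=113 shift=7
  byte[5]=0x4D cont=0 payload=0x4D=77: acc |= 77<<7 -> acc=9969 shift=14 [end]
Varint 4: bytes[4:6] = F1 4D -> value 9969 (2 byte(s))
  byte[6]=0xF8 cont=1 payload=0x78=120: acc |= 120<<0 -> acc=120 shift=7
  byte[7]=0x60 cont=0 payload=0x60=96: acc |= 96<<7 -> acc=12408 shift=14 [end]
Varint 5: bytes[6:8] = F8 60 -> value 12408 (2 byte(s))
  byte[8]=0x3D cont=0 payload=0x3D=61: acc |= 61<<0 -> acc=61 shift=7 [end]
Varint 6: bytes[8:9] = 3D -> value 61 (1 byte(s))
  byte[9]=0xDB cont=1 payload=0x5B=91: acc |= 91<<0 -> acc=91 shift=7
  byte[10]=0xB1 cont=1 payload=0x31=49: acc |= 49<<7 -> acc=6363 shift=14
  byte[11]=0x76 cont=0 payload=0x76=118: acc |= 118<<14 -> acc=1939675 shift=21 [end]
Varint 7: bytes[9:12] = DB B1 76 -> value 1939675 (3 byte(s))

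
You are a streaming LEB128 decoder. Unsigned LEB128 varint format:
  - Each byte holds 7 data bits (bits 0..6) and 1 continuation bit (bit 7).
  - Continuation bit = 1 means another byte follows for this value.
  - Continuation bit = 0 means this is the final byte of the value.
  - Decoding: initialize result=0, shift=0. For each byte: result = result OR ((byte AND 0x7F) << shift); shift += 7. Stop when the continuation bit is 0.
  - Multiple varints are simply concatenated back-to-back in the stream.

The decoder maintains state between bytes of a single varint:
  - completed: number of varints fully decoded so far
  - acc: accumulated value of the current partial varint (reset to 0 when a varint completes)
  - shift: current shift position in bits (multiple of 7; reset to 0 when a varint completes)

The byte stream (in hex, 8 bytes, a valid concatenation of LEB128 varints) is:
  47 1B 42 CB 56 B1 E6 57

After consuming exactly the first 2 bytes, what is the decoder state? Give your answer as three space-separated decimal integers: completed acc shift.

byte[0]=0x47 cont=0 payload=0x47: varint #1 complete (value=71); reset -> completed=1 acc=0 shift=0
byte[1]=0x1B cont=0 payload=0x1B: varint #2 complete (value=27); reset -> completed=2 acc=0 shift=0

Answer: 2 0 0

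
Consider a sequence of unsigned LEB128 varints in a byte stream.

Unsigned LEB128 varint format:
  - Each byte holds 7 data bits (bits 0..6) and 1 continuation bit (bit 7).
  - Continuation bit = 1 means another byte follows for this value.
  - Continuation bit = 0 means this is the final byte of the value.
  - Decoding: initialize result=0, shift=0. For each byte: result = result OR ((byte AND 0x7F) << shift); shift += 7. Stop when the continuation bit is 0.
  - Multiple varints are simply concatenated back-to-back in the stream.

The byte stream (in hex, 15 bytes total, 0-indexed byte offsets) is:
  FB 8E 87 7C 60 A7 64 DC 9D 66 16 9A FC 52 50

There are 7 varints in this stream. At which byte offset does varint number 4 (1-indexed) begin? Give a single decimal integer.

Answer: 7

Derivation:
  byte[0]=0xFB cont=1 payload=0x7B=123: acc |= 123<<0 -> acc=123 shift=7
  byte[1]=0x8E cont=1 payload=0x0E=14: acc |= 14<<7 -> acc=1915 shift=14
  byte[2]=0x87 cont=1 payload=0x07=7: acc |= 7<<14 -> acc=116603 shift=21
  byte[3]=0x7C cont=0 payload=0x7C=124: acc |= 124<<21 -> acc=260163451 shift=28 [end]
Varint 1: bytes[0:4] = FB 8E 87 7C -> value 260163451 (4 byte(s))
  byte[4]=0x60 cont=0 payload=0x60=96: acc |= 96<<0 -> acc=96 shift=7 [end]
Varint 2: bytes[4:5] = 60 -> value 96 (1 byte(s))
  byte[5]=0xA7 cont=1 payload=0x27=39: acc |= 39<<0 -> acc=39 shift=7
  byte[6]=0x64 cont=0 payload=0x64=100: acc |= 100<<7 -> acc=12839 shift=14 [end]
Varint 3: bytes[5:7] = A7 64 -> value 12839 (2 byte(s))
  byte[7]=0xDC cont=1 payload=0x5C=92: acc |= 92<<0 -> acc=92 shift=7
  byte[8]=0x9D cont=1 payload=0x1D=29: acc |= 29<<7 -> acc=3804 shift=14
  byte[9]=0x66 cont=0 payload=0x66=102: acc |= 102<<14 -> acc=1674972 shift=21 [end]
Varint 4: bytes[7:10] = DC 9D 66 -> value 1674972 (3 byte(s))
  byte[10]=0x16 cont=0 payload=0x16=22: acc |= 22<<0 -> acc=22 shift=7 [end]
Varint 5: bytes[10:11] = 16 -> value 22 (1 byte(s))
  byte[11]=0x9A cont=1 payload=0x1A=26: acc |= 26<<0 -> acc=26 shift=7
  byte[12]=0xFC cont=1 payload=0x7C=124: acc |= 124<<7 -> acc=15898 shift=14
  byte[13]=0x52 cont=0 payload=0x52=82: acc |= 82<<14 -> acc=1359386 shift=21 [end]
Varint 6: bytes[11:14] = 9A FC 52 -> value 1359386 (3 byte(s))
  byte[14]=0x50 cont=0 payload=0x50=80: acc |= 80<<0 -> acc=80 shift=7 [end]
Varint 7: bytes[14:15] = 50 -> value 80 (1 byte(s))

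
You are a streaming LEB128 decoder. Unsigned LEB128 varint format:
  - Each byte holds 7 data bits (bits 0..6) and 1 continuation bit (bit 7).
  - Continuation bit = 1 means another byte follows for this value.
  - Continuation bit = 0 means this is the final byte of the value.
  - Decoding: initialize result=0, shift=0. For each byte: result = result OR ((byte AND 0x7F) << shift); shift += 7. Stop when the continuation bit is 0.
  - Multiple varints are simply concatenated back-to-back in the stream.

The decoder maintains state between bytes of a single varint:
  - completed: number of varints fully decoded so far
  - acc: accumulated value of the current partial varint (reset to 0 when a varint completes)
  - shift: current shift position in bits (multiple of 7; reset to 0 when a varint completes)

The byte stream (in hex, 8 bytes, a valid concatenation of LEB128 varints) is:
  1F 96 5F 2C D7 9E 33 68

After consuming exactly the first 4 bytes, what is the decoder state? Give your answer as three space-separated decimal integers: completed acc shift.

byte[0]=0x1F cont=0 payload=0x1F: varint #1 complete (value=31); reset -> completed=1 acc=0 shift=0
byte[1]=0x96 cont=1 payload=0x16: acc |= 22<<0 -> completed=1 acc=22 shift=7
byte[2]=0x5F cont=0 payload=0x5F: varint #2 complete (value=12182); reset -> completed=2 acc=0 shift=0
byte[3]=0x2C cont=0 payload=0x2C: varint #3 complete (value=44); reset -> completed=3 acc=0 shift=0

Answer: 3 0 0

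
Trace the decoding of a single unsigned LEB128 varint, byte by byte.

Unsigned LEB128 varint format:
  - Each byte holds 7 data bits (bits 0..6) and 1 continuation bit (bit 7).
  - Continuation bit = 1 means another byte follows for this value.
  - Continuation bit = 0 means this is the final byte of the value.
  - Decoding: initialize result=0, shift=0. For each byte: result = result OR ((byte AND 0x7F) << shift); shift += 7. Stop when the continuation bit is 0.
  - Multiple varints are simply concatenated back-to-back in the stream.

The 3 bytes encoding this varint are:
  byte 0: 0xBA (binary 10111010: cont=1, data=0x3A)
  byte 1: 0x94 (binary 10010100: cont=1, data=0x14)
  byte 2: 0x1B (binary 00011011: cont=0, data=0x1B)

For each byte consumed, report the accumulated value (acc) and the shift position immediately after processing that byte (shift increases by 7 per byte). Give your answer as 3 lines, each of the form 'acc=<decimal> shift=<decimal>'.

Answer: acc=58 shift=7
acc=2618 shift=14
acc=444986 shift=21

Derivation:
byte 0=0xBA: payload=0x3A=58, contrib = 58<<0 = 58; acc -> 58, shift -> 7
byte 1=0x94: payload=0x14=20, contrib = 20<<7 = 2560; acc -> 2618, shift -> 14
byte 2=0x1B: payload=0x1B=27, contrib = 27<<14 = 442368; acc -> 444986, shift -> 21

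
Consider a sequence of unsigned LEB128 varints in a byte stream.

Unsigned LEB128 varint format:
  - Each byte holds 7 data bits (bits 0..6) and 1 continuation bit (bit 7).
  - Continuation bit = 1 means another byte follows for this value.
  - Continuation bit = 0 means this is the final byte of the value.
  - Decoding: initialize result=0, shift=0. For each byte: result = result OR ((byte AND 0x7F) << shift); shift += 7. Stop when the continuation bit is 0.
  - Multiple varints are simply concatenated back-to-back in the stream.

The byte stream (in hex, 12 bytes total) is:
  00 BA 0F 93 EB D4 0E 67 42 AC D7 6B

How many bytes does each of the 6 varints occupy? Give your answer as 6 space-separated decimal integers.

Answer: 1 2 4 1 1 3

Derivation:
  byte[0]=0x00 cont=0 payload=0x00=0: acc |= 0<<0 -> acc=0 shift=7 [end]
Varint 1: bytes[0:1] = 00 -> value 0 (1 byte(s))
  byte[1]=0xBA cont=1 payload=0x3A=58: acc |= 58<<0 -> acc=58 shift=7
  byte[2]=0x0F cont=0 payload=0x0F=15: acc |= 15<<7 -> acc=1978 shift=14 [end]
Varint 2: bytes[1:3] = BA 0F -> value 1978 (2 byte(s))
  byte[3]=0x93 cont=1 payload=0x13=19: acc |= 19<<0 -> acc=19 shift=7
  byte[4]=0xEB cont=1 payload=0x6B=107: acc |= 107<<7 -> acc=13715 shift=14
  byte[5]=0xD4 cont=1 payload=0x54=84: acc |= 84<<14 -> acc=1389971 shift=21
  byte[6]=0x0E cont=0 payload=0x0E=14: acc |= 14<<21 -> acc=30750099 shift=28 [end]
Varint 3: bytes[3:7] = 93 EB D4 0E -> value 30750099 (4 byte(s))
  byte[7]=0x67 cont=0 payload=0x67=103: acc |= 103<<0 -> acc=103 shift=7 [end]
Varint 4: bytes[7:8] = 67 -> value 103 (1 byte(s))
  byte[8]=0x42 cont=0 payload=0x42=66: acc |= 66<<0 -> acc=66 shift=7 [end]
Varint 5: bytes[8:9] = 42 -> value 66 (1 byte(s))
  byte[9]=0xAC cont=1 payload=0x2C=44: acc |= 44<<0 -> acc=44 shift=7
  byte[10]=0xD7 cont=1 payload=0x57=87: acc |= 87<<7 -> acc=11180 shift=14
  byte[11]=0x6B cont=0 payload=0x6B=107: acc |= 107<<14 -> acc=1764268 shift=21 [end]
Varint 6: bytes[9:12] = AC D7 6B -> value 1764268 (3 byte(s))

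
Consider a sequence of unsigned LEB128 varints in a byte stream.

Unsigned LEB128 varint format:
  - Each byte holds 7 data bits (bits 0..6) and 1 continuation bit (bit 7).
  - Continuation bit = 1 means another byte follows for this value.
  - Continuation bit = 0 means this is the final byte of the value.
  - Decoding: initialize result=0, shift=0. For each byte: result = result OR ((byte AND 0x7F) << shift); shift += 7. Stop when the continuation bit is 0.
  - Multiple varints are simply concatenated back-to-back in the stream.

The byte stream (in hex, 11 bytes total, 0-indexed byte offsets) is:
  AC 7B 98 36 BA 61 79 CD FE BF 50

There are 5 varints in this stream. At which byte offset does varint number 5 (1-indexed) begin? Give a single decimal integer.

Answer: 7

Derivation:
  byte[0]=0xAC cont=1 payload=0x2C=44: acc |= 44<<0 -> acc=44 shift=7
  byte[1]=0x7B cont=0 payload=0x7B=123: acc |= 123<<7 -> acc=15788 shift=14 [end]
Varint 1: bytes[0:2] = AC 7B -> value 15788 (2 byte(s))
  byte[2]=0x98 cont=1 payload=0x18=24: acc |= 24<<0 -> acc=24 shift=7
  byte[3]=0x36 cont=0 payload=0x36=54: acc |= 54<<7 -> acc=6936 shift=14 [end]
Varint 2: bytes[2:4] = 98 36 -> value 6936 (2 byte(s))
  byte[4]=0xBA cont=1 payload=0x3A=58: acc |= 58<<0 -> acc=58 shift=7
  byte[5]=0x61 cont=0 payload=0x61=97: acc |= 97<<7 -> acc=12474 shift=14 [end]
Varint 3: bytes[4:6] = BA 61 -> value 12474 (2 byte(s))
  byte[6]=0x79 cont=0 payload=0x79=121: acc |= 121<<0 -> acc=121 shift=7 [end]
Varint 4: bytes[6:7] = 79 -> value 121 (1 byte(s))
  byte[7]=0xCD cont=1 payload=0x4D=77: acc |= 77<<0 -> acc=77 shift=7
  byte[8]=0xFE cont=1 payload=0x7E=126: acc |= 126<<7 -> acc=16205 shift=14
  byte[9]=0xBF cont=1 payload=0x3F=63: acc |= 63<<14 -> acc=1048397 shift=21
  byte[10]=0x50 cont=0 payload=0x50=80: acc |= 80<<21 -> acc=168820557 shift=28 [end]
Varint 5: bytes[7:11] = CD FE BF 50 -> value 168820557 (4 byte(s))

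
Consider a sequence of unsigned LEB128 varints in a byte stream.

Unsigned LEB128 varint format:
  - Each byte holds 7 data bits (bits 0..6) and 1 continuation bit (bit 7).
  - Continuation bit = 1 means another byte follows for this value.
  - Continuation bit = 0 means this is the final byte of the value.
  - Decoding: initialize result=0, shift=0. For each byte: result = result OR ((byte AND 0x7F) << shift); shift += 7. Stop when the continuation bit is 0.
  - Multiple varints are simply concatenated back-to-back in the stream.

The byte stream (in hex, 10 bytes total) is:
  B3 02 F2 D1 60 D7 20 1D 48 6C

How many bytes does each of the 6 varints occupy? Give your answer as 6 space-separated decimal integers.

  byte[0]=0xB3 cont=1 payload=0x33=51: acc |= 51<<0 -> acc=51 shift=7
  byte[1]=0x02 cont=0 payload=0x02=2: acc |= 2<<7 -> acc=307 shift=14 [end]
Varint 1: bytes[0:2] = B3 02 -> value 307 (2 byte(s))
  byte[2]=0xF2 cont=1 payload=0x72=114: acc |= 114<<0 -> acc=114 shift=7
  byte[3]=0xD1 cont=1 payload=0x51=81: acc |= 81<<7 -> acc=10482 shift=14
  byte[4]=0x60 cont=0 payload=0x60=96: acc |= 96<<14 -> acc=1583346 shift=21 [end]
Varint 2: bytes[2:5] = F2 D1 60 -> value 1583346 (3 byte(s))
  byte[5]=0xD7 cont=1 payload=0x57=87: acc |= 87<<0 -> acc=87 shift=7
  byte[6]=0x20 cont=0 payload=0x20=32: acc |= 32<<7 -> acc=4183 shift=14 [end]
Varint 3: bytes[5:7] = D7 20 -> value 4183 (2 byte(s))
  byte[7]=0x1D cont=0 payload=0x1D=29: acc |= 29<<0 -> acc=29 shift=7 [end]
Varint 4: bytes[7:8] = 1D -> value 29 (1 byte(s))
  byte[8]=0x48 cont=0 payload=0x48=72: acc |= 72<<0 -> acc=72 shift=7 [end]
Varint 5: bytes[8:9] = 48 -> value 72 (1 byte(s))
  byte[9]=0x6C cont=0 payload=0x6C=108: acc |= 108<<0 -> acc=108 shift=7 [end]
Varint 6: bytes[9:10] = 6C -> value 108 (1 byte(s))

Answer: 2 3 2 1 1 1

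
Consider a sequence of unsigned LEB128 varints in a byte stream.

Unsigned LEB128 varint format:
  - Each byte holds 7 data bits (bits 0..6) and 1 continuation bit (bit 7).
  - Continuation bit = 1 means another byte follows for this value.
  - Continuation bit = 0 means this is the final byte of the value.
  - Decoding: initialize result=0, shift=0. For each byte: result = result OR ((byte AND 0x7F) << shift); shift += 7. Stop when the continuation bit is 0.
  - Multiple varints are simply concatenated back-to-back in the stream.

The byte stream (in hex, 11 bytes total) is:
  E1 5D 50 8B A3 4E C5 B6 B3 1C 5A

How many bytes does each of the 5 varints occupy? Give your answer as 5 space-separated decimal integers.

  byte[0]=0xE1 cont=1 payload=0x61=97: acc |= 97<<0 -> acc=97 shift=7
  byte[1]=0x5D cont=0 payload=0x5D=93: acc |= 93<<7 -> acc=12001 shift=14 [end]
Varint 1: bytes[0:2] = E1 5D -> value 12001 (2 byte(s))
  byte[2]=0x50 cont=0 payload=0x50=80: acc |= 80<<0 -> acc=80 shift=7 [end]
Varint 2: bytes[2:3] = 50 -> value 80 (1 byte(s))
  byte[3]=0x8B cont=1 payload=0x0B=11: acc |= 11<<0 -> acc=11 shift=7
  byte[4]=0xA3 cont=1 payload=0x23=35: acc |= 35<<7 -> acc=4491 shift=14
  byte[5]=0x4E cont=0 payload=0x4E=78: acc |= 78<<14 -> acc=1282443 shift=21 [end]
Varint 3: bytes[3:6] = 8B A3 4E -> value 1282443 (3 byte(s))
  byte[6]=0xC5 cont=1 payload=0x45=69: acc |= 69<<0 -> acc=69 shift=7
  byte[7]=0xB6 cont=1 payload=0x36=54: acc |= 54<<7 -> acc=6981 shift=14
  byte[8]=0xB3 cont=1 payload=0x33=51: acc |= 51<<14 -> acc=842565 shift=21
  byte[9]=0x1C cont=0 payload=0x1C=28: acc |= 28<<21 -> acc=59562821 shift=28 [end]
Varint 4: bytes[6:10] = C5 B6 B3 1C -> value 59562821 (4 byte(s))
  byte[10]=0x5A cont=0 payload=0x5A=90: acc |= 90<<0 -> acc=90 shift=7 [end]
Varint 5: bytes[10:11] = 5A -> value 90 (1 byte(s))

Answer: 2 1 3 4 1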